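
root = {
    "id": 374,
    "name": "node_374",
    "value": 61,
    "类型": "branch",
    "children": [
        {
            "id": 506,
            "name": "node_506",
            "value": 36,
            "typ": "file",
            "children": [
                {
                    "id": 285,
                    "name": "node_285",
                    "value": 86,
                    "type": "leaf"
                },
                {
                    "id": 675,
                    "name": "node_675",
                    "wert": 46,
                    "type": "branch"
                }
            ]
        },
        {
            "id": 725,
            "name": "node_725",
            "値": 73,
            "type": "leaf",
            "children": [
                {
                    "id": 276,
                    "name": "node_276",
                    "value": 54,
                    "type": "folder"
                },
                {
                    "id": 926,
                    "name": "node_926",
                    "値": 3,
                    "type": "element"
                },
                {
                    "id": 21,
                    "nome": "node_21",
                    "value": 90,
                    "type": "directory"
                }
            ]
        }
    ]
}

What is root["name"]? "node_374"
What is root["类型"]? "branch"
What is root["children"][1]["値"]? 73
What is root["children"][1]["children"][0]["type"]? "folder"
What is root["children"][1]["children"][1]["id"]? 926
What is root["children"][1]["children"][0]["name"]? "node_276"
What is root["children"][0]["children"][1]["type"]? "branch"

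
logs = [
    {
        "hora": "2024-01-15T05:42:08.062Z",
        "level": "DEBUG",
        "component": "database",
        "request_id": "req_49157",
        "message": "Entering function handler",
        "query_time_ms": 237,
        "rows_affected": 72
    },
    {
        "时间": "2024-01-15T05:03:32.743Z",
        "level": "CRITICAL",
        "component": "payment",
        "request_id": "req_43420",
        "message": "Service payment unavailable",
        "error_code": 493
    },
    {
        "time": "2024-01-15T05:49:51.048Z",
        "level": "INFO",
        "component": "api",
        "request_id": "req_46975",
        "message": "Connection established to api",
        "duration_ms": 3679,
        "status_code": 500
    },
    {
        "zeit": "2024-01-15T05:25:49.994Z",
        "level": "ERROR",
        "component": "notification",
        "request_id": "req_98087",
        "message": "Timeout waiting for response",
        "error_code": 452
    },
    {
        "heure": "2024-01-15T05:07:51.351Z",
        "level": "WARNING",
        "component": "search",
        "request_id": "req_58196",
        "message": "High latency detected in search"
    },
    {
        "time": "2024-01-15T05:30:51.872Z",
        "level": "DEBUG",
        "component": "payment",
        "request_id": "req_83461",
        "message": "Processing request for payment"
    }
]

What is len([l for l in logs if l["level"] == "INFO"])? 1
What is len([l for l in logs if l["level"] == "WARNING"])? 1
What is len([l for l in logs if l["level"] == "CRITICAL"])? 1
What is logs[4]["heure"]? "2024-01-15T05:07:51.351Z"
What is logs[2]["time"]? "2024-01-15T05:49:51.048Z"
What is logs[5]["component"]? "payment"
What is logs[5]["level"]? "DEBUG"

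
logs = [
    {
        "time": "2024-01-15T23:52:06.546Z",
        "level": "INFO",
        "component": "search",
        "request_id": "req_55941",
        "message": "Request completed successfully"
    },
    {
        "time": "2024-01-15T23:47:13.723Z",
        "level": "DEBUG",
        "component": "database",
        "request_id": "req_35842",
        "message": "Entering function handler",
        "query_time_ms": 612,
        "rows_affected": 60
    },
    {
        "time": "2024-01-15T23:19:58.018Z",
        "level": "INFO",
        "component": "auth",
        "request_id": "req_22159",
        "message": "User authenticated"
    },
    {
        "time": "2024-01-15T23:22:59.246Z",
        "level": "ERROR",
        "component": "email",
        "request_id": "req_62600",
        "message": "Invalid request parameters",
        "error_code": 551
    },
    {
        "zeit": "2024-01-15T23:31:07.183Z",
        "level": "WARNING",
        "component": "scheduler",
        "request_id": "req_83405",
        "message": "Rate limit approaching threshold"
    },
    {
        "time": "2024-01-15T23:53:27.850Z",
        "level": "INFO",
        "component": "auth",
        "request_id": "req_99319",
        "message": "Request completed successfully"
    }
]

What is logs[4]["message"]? "Rate limit approaching threshold"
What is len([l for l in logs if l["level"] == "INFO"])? 3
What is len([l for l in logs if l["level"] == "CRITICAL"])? 0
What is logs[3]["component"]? "email"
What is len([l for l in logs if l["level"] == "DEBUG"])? 1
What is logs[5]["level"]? "INFO"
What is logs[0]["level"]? "INFO"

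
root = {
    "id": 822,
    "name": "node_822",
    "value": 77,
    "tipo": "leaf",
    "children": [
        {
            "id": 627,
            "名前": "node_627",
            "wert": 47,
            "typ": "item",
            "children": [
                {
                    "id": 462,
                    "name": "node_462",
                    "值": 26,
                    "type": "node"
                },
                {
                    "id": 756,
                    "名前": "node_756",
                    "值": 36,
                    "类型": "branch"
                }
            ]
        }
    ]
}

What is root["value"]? 77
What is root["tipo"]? "leaf"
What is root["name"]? "node_822"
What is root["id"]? 822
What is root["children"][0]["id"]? 627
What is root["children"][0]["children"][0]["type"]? "node"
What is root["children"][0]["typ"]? "item"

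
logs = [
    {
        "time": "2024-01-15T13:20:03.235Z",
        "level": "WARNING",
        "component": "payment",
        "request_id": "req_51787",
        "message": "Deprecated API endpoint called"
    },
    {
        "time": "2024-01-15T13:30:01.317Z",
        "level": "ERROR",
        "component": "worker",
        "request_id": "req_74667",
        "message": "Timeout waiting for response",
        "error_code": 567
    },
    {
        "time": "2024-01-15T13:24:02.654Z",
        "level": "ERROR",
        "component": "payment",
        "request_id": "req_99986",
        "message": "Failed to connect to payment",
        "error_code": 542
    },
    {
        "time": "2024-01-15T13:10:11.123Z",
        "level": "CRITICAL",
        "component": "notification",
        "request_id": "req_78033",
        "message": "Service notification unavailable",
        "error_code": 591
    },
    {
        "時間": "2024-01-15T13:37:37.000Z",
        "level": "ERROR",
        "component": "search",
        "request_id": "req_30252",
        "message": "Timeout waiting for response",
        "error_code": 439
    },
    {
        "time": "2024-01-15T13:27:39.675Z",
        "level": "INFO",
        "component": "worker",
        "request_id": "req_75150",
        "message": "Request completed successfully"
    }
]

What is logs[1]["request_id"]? "req_74667"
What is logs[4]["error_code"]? 439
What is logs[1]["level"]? "ERROR"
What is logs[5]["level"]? "INFO"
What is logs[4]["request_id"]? "req_30252"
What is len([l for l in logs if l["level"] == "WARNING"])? 1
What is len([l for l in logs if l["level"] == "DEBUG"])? 0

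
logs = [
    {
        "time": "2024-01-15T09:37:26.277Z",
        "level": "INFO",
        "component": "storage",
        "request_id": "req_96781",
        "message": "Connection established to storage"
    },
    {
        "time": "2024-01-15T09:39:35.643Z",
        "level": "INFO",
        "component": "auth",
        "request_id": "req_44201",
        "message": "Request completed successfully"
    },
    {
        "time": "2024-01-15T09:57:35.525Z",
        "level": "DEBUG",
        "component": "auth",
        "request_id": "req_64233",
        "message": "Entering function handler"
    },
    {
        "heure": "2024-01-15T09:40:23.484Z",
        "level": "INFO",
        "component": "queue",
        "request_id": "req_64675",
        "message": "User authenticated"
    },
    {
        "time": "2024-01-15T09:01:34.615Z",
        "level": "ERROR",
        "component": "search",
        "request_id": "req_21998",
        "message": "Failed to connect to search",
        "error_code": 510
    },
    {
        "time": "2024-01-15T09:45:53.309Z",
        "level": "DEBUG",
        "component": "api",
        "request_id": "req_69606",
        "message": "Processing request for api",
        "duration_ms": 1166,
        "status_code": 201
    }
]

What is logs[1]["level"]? "INFO"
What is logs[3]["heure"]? "2024-01-15T09:40:23.484Z"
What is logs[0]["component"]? "storage"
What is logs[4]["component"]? "search"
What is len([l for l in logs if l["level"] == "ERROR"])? 1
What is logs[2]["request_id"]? "req_64233"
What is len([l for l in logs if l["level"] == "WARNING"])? 0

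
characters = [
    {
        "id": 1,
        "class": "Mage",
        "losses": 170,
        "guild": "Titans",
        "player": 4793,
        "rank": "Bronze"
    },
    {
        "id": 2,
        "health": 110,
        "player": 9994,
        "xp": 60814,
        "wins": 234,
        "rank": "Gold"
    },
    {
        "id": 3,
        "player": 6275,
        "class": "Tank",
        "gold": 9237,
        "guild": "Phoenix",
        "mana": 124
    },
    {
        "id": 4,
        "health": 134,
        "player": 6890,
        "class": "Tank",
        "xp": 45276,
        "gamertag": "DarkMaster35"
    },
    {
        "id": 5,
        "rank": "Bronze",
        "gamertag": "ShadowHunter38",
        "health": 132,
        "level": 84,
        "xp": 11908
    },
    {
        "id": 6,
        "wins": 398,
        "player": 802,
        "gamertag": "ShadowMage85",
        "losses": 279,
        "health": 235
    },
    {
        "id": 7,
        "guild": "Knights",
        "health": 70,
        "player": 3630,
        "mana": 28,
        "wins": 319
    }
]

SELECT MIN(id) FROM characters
1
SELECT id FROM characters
[1, 2, 3, 4, 5, 6, 7]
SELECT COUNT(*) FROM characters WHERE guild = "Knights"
1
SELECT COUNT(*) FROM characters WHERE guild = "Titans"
1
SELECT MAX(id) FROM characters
7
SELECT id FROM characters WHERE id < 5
[1, 2, 3, 4]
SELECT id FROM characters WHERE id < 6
[1, 2, 3, 4, 5]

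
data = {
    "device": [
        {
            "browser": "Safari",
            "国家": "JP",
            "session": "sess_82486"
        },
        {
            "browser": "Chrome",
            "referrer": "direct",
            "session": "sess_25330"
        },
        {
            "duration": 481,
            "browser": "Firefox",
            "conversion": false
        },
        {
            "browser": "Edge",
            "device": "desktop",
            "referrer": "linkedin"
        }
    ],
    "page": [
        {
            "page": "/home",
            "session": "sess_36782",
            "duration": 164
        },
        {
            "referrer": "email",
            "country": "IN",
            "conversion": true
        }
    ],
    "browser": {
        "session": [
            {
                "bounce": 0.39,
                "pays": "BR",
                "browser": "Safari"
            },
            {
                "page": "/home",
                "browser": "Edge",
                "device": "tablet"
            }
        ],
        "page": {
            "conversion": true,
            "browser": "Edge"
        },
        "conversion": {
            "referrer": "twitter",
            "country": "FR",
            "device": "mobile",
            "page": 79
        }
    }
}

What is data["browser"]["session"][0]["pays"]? "BR"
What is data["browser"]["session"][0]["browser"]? "Safari"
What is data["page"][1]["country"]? "IN"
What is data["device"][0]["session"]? "sess_82486"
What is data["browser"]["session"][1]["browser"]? "Edge"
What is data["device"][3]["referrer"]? "linkedin"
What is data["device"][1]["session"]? "sess_25330"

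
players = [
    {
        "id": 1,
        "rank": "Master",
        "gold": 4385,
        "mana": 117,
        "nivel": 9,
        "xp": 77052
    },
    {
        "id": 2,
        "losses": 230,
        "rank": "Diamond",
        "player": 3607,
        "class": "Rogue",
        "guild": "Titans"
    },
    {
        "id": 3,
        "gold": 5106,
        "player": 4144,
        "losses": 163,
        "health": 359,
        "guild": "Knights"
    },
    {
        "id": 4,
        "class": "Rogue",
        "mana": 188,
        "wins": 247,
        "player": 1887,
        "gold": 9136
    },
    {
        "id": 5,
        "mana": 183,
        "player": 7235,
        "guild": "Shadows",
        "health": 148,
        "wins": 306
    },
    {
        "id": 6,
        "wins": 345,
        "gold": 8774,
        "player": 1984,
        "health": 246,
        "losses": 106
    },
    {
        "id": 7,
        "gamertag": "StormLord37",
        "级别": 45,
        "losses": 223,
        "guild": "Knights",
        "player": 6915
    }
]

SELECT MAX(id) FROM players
7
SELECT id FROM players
[1, 2, 3, 4, 5, 6, 7]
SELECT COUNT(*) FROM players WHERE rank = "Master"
1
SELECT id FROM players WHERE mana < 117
[]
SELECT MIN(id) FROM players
1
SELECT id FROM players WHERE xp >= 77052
[1]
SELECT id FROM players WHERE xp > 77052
[]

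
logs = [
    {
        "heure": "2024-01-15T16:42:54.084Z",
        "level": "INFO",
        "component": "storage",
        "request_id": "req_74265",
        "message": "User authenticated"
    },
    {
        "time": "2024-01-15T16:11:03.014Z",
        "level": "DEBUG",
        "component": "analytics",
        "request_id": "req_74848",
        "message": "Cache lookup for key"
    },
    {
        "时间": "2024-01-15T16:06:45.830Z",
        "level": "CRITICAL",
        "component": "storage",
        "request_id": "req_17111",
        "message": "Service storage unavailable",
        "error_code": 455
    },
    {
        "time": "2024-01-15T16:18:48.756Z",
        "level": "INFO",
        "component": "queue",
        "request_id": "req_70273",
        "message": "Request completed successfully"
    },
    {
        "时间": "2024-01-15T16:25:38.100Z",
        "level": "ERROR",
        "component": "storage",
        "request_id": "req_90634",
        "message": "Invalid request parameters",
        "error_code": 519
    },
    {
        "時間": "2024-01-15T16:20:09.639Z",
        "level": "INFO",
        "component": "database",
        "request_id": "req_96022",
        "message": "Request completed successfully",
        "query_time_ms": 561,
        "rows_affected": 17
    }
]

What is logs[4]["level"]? "ERROR"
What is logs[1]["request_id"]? "req_74848"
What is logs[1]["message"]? "Cache lookup for key"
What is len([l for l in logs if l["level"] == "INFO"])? 3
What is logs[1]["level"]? "DEBUG"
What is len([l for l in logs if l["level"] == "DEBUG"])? 1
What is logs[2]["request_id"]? "req_17111"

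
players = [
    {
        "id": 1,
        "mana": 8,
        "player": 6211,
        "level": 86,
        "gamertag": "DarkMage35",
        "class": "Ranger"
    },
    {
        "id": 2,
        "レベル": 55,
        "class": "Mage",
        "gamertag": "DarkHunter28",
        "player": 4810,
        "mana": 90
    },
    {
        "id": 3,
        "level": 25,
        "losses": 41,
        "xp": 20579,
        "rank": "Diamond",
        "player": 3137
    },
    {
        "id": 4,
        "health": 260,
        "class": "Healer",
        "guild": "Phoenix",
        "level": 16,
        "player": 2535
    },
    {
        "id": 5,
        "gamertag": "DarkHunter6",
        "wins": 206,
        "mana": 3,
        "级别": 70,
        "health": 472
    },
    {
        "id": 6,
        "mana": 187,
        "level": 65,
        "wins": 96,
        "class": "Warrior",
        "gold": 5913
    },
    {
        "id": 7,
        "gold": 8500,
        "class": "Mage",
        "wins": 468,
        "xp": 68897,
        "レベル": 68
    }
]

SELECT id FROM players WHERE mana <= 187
[1, 2, 5, 6]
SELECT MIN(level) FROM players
16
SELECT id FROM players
[1, 2, 3, 4, 5, 6, 7]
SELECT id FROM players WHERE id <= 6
[1, 2, 3, 4, 5, 6]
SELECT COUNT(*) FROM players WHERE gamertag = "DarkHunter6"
1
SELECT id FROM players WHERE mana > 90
[6]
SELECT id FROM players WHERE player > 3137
[1, 2]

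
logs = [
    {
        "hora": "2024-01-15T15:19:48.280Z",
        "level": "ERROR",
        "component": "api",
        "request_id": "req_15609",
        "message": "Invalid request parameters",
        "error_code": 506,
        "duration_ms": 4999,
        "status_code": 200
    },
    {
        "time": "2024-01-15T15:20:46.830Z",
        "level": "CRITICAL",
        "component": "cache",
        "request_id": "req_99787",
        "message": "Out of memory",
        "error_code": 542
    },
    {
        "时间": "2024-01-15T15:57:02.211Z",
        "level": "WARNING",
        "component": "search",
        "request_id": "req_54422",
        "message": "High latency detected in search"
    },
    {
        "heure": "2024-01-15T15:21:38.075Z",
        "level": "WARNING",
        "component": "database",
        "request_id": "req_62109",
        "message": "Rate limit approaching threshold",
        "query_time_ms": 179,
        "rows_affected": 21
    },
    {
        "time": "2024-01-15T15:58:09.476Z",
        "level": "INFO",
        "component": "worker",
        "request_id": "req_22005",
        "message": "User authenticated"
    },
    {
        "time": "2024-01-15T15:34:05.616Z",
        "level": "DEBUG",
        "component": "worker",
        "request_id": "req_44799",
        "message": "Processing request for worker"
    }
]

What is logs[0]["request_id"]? "req_15609"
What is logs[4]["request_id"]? "req_22005"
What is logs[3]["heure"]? "2024-01-15T15:21:38.075Z"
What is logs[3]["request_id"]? "req_62109"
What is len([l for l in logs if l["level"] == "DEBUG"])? 1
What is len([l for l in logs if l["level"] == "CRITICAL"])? 1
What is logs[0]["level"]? "ERROR"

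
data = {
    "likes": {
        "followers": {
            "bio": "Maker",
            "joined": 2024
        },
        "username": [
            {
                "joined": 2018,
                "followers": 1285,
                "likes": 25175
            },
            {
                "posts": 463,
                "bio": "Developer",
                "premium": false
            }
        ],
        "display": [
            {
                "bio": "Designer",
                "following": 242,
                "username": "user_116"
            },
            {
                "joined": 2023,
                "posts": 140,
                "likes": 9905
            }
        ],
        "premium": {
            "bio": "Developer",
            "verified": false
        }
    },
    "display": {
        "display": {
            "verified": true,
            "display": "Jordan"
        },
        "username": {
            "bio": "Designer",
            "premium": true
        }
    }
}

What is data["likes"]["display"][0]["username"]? "user_116"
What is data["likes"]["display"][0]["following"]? 242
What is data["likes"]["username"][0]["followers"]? 1285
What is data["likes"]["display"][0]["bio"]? "Designer"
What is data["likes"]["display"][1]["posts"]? 140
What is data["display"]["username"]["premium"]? True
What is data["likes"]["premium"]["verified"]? False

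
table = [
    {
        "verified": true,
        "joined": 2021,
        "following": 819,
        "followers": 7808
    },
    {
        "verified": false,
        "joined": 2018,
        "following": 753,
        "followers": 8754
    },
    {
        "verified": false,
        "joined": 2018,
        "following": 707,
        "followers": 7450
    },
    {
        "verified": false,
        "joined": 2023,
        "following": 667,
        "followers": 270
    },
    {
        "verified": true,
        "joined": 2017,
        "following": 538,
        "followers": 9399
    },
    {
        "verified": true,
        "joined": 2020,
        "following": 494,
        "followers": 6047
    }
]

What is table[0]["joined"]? 2021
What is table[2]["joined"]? 2018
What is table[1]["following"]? 753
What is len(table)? 6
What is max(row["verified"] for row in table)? True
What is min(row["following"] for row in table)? 494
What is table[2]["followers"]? 7450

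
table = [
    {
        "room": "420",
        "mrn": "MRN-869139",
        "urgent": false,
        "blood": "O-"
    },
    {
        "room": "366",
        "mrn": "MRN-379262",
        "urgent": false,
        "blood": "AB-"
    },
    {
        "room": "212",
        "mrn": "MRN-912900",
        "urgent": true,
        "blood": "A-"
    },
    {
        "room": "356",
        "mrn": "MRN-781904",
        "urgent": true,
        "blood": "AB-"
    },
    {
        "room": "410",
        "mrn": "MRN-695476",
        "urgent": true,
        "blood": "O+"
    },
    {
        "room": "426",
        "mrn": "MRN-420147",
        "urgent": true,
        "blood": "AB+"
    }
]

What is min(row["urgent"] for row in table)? False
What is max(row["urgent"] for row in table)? True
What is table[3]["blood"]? "AB-"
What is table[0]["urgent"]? False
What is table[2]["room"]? "212"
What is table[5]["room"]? "426"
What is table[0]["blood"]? "O-"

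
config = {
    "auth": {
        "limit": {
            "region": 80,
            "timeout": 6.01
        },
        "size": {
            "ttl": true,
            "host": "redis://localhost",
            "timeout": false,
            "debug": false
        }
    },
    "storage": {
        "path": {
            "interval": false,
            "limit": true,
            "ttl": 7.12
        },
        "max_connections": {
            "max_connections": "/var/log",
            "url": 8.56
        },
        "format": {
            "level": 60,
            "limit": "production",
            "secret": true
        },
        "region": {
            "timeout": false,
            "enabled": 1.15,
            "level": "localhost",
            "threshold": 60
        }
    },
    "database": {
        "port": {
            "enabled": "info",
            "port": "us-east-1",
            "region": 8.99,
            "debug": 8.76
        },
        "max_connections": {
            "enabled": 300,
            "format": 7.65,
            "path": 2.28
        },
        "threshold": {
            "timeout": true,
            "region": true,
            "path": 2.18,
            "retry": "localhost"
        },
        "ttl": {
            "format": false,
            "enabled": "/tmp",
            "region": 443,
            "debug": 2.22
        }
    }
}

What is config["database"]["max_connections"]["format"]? 7.65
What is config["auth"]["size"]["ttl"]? True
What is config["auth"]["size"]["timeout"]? False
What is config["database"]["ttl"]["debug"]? 2.22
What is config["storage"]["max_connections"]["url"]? 8.56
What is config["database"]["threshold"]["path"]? 2.18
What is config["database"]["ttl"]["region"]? 443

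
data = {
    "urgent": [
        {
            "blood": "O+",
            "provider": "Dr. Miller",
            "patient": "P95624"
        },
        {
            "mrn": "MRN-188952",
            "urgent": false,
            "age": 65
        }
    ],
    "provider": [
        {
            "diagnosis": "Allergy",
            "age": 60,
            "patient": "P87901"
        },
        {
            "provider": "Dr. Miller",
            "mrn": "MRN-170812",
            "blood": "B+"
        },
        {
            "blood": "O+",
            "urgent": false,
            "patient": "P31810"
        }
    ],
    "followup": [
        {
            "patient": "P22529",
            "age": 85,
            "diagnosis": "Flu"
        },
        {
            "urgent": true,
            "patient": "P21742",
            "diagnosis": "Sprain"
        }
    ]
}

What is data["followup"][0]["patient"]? "P22529"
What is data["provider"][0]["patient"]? "P87901"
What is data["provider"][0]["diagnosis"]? "Allergy"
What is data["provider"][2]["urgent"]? False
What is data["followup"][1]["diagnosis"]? "Sprain"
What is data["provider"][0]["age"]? 60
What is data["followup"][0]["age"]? 85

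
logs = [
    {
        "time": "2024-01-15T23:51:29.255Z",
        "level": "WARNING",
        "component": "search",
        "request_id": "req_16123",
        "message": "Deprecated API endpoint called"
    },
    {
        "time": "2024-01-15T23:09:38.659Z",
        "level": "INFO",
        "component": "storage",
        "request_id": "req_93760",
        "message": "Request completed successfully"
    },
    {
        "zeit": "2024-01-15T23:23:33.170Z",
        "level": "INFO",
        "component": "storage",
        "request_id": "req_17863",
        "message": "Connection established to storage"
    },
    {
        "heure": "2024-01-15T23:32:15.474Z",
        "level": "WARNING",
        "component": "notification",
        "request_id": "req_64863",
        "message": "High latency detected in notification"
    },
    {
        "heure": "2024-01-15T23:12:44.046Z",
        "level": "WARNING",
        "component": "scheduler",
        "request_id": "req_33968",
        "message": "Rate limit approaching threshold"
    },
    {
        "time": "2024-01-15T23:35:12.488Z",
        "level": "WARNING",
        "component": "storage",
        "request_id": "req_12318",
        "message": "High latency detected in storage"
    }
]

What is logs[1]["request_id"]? "req_93760"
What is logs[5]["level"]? "WARNING"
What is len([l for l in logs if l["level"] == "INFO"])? 2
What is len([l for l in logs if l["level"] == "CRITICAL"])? 0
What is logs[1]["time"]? "2024-01-15T23:09:38.659Z"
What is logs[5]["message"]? "High latency detected in storage"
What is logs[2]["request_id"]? "req_17863"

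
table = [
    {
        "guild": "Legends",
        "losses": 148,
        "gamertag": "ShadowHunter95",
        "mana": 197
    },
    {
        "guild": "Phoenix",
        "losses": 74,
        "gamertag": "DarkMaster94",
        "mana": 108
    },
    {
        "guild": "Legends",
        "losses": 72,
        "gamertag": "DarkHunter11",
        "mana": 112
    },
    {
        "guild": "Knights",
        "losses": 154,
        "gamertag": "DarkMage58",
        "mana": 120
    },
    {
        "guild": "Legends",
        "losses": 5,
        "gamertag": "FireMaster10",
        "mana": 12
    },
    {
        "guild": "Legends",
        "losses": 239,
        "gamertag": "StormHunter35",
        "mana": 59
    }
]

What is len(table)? 6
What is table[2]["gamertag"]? "DarkHunter11"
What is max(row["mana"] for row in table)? 197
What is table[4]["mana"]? 12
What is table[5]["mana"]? 59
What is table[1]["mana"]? 108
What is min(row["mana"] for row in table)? 12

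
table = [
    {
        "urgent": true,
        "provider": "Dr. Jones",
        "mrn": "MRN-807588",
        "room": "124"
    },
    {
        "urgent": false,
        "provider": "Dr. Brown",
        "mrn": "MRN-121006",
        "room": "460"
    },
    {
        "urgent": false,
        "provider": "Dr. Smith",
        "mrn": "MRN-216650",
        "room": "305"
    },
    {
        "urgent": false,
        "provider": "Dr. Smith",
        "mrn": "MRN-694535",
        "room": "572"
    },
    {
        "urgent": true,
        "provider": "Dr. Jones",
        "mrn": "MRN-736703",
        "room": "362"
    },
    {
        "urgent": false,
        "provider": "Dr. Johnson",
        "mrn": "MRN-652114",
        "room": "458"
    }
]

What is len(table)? 6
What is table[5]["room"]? "458"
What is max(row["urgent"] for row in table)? True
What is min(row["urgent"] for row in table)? False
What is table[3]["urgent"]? False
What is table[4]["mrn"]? "MRN-736703"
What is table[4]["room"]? "362"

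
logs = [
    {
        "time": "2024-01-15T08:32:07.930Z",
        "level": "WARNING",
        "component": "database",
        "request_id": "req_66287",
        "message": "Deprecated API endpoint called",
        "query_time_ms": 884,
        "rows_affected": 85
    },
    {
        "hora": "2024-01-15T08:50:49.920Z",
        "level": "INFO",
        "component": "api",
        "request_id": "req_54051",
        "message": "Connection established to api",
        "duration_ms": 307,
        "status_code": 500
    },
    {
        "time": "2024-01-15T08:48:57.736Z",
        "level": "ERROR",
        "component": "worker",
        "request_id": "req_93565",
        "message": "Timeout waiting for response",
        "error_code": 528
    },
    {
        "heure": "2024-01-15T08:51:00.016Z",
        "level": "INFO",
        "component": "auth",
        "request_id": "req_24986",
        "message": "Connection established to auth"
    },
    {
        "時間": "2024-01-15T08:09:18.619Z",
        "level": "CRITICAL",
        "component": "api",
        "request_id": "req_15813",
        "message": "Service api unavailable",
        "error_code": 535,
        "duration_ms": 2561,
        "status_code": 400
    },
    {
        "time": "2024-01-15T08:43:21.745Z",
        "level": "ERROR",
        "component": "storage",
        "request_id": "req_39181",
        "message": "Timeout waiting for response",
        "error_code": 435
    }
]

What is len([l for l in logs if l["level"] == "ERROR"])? 2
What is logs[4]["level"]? "CRITICAL"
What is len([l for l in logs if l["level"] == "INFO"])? 2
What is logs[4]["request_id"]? "req_15813"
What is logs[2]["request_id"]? "req_93565"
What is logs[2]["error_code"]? 528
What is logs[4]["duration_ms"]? 2561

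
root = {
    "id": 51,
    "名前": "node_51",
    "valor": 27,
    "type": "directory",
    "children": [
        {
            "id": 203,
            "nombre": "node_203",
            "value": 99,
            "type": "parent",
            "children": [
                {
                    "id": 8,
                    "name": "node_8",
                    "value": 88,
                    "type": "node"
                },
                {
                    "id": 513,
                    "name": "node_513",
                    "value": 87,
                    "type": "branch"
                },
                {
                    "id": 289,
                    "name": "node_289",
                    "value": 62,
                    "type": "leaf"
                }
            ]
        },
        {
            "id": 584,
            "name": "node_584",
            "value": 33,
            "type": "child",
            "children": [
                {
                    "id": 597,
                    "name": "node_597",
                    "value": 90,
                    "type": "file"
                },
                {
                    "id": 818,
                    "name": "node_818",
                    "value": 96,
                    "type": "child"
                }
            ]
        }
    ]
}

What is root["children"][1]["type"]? "child"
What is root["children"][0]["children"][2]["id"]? 289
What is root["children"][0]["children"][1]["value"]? 87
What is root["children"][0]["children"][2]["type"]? "leaf"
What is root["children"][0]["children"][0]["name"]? "node_8"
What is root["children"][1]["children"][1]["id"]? 818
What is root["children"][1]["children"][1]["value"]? 96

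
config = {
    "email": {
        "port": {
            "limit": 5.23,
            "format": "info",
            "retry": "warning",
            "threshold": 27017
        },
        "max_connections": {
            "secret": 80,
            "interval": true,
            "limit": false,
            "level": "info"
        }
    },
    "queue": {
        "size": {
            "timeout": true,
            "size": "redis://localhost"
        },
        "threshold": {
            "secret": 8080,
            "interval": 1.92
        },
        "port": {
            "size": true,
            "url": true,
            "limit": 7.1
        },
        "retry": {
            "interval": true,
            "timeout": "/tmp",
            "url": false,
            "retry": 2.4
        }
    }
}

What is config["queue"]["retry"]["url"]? False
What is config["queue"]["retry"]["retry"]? 2.4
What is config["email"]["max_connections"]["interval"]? True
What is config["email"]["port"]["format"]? "info"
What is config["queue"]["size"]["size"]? "redis://localhost"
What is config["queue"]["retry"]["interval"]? True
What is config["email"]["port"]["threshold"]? 27017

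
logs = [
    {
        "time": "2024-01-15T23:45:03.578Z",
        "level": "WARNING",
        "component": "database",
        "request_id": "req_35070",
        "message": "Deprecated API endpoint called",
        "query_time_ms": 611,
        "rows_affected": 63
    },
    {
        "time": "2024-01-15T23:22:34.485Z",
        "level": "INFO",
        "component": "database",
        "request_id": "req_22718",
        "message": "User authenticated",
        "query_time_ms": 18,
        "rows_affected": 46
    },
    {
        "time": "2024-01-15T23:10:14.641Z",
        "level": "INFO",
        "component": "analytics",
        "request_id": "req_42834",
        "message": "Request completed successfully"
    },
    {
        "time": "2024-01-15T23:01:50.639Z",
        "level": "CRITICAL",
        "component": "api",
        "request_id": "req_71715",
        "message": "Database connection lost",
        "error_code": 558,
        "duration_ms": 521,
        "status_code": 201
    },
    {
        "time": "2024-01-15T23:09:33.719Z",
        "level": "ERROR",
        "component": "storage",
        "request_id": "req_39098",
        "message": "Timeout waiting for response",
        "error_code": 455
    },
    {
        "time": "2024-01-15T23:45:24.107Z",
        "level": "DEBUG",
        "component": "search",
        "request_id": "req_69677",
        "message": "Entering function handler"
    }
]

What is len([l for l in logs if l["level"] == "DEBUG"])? 1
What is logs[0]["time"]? "2024-01-15T23:45:03.578Z"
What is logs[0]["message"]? "Deprecated API endpoint called"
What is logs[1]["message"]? "User authenticated"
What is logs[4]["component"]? "storage"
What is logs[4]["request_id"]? "req_39098"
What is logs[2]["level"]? "INFO"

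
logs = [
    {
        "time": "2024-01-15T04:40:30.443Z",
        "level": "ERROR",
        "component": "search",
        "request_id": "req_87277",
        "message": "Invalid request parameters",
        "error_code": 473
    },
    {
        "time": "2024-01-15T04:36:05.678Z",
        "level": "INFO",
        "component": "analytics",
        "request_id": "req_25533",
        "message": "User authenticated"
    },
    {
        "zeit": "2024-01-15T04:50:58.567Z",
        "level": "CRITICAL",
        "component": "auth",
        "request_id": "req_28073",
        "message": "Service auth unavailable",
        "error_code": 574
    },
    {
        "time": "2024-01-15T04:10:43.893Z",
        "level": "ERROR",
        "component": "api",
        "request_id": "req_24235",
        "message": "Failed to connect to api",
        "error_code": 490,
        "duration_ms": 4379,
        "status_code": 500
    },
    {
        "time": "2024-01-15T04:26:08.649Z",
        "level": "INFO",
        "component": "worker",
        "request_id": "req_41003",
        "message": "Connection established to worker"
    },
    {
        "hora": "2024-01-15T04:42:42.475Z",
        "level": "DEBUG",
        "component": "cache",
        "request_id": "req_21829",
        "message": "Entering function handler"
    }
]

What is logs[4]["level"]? "INFO"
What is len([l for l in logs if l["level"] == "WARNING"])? 0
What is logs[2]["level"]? "CRITICAL"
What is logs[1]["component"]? "analytics"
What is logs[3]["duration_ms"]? 4379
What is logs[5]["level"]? "DEBUG"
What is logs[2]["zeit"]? "2024-01-15T04:50:58.567Z"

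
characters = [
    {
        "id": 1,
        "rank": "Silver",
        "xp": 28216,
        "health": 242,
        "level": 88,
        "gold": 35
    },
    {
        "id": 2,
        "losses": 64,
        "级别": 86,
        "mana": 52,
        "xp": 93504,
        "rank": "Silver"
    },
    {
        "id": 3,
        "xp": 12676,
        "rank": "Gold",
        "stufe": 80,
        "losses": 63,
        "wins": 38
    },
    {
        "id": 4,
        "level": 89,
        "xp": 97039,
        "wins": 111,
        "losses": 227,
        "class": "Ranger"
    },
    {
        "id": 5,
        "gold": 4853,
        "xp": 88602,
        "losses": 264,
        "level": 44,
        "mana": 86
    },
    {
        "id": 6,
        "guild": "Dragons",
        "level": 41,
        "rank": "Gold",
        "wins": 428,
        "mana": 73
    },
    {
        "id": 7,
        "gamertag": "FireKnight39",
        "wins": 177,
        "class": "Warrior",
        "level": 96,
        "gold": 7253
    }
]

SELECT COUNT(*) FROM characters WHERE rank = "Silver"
2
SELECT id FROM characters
[1, 2, 3, 4, 5, 6, 7]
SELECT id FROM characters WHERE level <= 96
[1, 4, 5, 6, 7]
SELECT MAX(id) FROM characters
7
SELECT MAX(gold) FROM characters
7253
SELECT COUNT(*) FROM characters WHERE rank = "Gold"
2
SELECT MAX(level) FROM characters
96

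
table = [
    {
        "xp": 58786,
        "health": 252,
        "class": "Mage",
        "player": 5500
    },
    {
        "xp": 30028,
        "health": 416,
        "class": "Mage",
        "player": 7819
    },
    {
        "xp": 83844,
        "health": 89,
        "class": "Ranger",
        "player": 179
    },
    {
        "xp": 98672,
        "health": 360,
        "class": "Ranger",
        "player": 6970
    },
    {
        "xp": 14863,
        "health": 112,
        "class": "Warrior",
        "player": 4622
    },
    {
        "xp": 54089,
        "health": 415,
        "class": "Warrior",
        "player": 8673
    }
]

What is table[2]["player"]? 179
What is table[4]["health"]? 112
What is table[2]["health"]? 89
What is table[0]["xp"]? 58786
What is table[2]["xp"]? 83844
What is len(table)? 6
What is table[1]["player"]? 7819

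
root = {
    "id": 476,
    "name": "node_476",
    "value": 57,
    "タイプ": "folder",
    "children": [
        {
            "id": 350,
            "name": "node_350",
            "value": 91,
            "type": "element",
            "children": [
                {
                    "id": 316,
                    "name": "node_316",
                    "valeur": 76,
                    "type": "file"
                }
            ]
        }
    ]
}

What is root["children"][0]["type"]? "element"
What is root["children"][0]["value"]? 91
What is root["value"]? 57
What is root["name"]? "node_476"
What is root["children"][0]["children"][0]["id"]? 316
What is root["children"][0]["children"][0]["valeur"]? 76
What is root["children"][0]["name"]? "node_350"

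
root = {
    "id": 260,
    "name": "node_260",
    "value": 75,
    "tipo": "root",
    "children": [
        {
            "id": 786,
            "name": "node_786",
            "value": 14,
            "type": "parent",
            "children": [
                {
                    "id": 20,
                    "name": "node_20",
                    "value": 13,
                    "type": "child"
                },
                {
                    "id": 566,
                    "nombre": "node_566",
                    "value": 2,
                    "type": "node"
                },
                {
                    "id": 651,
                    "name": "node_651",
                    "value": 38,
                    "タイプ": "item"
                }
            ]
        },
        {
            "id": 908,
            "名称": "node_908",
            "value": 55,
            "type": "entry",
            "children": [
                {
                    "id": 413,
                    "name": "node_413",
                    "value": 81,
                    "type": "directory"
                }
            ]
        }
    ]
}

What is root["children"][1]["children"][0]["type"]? "directory"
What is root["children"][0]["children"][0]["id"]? 20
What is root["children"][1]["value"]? 55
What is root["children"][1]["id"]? 908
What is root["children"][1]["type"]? "entry"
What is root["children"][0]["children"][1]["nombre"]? "node_566"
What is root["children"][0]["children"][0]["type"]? "child"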